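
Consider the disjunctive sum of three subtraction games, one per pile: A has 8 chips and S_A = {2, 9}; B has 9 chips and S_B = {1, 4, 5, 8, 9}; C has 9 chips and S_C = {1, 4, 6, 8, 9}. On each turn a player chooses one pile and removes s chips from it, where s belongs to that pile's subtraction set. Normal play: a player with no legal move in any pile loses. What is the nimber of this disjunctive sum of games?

7

Pile A, S = {2, 9}:
G(0) = 0
G(1) = mex{} = 0
G(2) = mex{0} = 1
G(3) = mex{0} = 1
G(4) = mex{1} = 0
G(5) = mex{1} = 0
G(6) = mex{0} = 1
G(7) = mex{0} = 1
G(8) = mex{1} = 0
G_A(8) = 0.
Pile B, S = {1, 4, 5, 8, 9}:
n : 0 1 2 3 4 5 6 7 8 9
G : 0 1 0 1 2 3 2 3 4 5
G_B(9) = 5.
Pile C, S = {1, 4, 6, 8, 9}:
G(0) = 0
G(1) = mex{0} = 1
G(2) = mex{1} = 0
G(3) = mex{0} = 1
G(4) = mex{1,0} = 2
G(5) = mex{2,1} = 0
G(6) = mex{0,0,0} = 1
G(7) = mex{1,1,1} = 0
G(8) = mex{0,2,0,0} = 1
G(9) = mex{1,0,1,1,0} = 2
G_C(9) = 2.
Combined Grundy value = 0 ⊕ 5 ⊕ 2 = 7.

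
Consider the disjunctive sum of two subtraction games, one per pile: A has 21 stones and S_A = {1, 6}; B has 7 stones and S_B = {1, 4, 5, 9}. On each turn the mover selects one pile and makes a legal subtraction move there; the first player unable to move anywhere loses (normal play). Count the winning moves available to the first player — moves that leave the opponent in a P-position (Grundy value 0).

1

Pile A, S = {1, 6}:
n :  0  1  2  3  4  5  6  7  8  9 10 11 12 13 14 15 16 17 18 19 20 21
G :  0  1  0  1  0  1  2  0  1  0  1  0  1  2  0  1  0  1  0  1  2  0
G_A(21) = 0.
Pile B, S = {1, 4, 5, 9}:
n : 0 1 2 3 4 5 6 7
G : 0 1 0 1 2 3 2 3
G_B(7) = 3.
Combined Grundy value = 0 ⊕ 3 = 3.
A winning move leaves total XOR = 0, i.e. changes one component's Grundy value g to g ⊕ X where X is the current total.
Pile A: need g' = 0⊕3 = 3. Options: 21−1→G=2, 21−6→G=1. Hits: 0.
Pile B: need g' = 3⊕3 = 0. Options: 7−1→G=2, 7−4→G=1, 7−5→G=0. Hits: 1.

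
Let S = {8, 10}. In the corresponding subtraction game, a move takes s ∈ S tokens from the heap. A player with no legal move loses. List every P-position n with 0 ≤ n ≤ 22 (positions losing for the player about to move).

0, 1, 2, 3, 4, 5, 6, 7, 18, 19, 20, 21, 22

G(0) = 0
G(1) = mex{} = 0
G(2) = mex{} = 0
G(3) = mex{} = 0
G(4) = mex{} = 0
G(5) = mex{} = 0
G(6) = mex{} = 0
G(7) = mex{} = 0
G(8) = mex{0} = 1
G(9) = mex{0} = 1
G(10) = mex{0,0} = 1
G(11) = mex{0,0} = 1
G(12) = mex{0,0} = 1
G(13) = mex{0,0} = 1
G(14) = mex{0,0} = 1
G(15) = mex{0,0} = 1
G(16) = mex{1,0} = 2
G(17) = mex{1,0} = 2
G(18) = mex{1,1} = 0
G(19) = mex{1,1} = 0
G(20) = mex{1,1} = 0
G(21) = mex{1,1} = 0
G(22) = mex{1,1} = 0
P-positions are exactly the n with G(n) = 0.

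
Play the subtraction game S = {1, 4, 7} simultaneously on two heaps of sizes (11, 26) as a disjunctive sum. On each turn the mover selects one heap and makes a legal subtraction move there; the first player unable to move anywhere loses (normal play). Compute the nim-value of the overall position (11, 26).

All heaps use S = {1, 4, 7}:
G(0) = 0
G(1) = mex{0} = 1
G(2) = mex{1} = 0
G(3) = mex{0} = 1
G(4) = mex{1,0} = 2
G(5) = mex{2,1} = 0
G(6) = mex{0,0} = 1
G(7) = mex{1,1,0} = 2
G(8) = mex{2,2,1} = 0
G(9) = mex{0,0,0} = 1
G(10) = mex{1,1,1} = 0
G(11) = mex{0,2,2} = 1
G(12) = mex{1,0,0} = 2
G(13) = mex{2,1,1} = 0
G(14) = mex{0,0,2} = 1
G(15) = mex{1,1,0} = 2
G(16) = mex{2,2,1} = 0
G(17) = mex{0,0,0} = 1
G(18) = mex{1,1,1} = 0
G(19) = mex{0,2,2} = 1
G(20) = mex{1,0,0} = 2
G(21) = mex{2,1,1} = 0
G(22) = mex{0,0,2} = 1
G(23) = mex{1,1,0} = 2
G(24) = mex{2,2,1} = 0
G(25) = mex{0,0,0} = 1
G(26) = mex{1,1,1} = 0
Heap A: G(11) = 1.
Heap B: G(26) = 0.
Combined Grundy value = 1 ⊕ 0 = 1.

1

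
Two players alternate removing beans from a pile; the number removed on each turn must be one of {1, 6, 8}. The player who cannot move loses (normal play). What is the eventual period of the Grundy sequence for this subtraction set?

7

n :  0  1  2  3  4  5  6  7  8  9 10 11 12 13 14 15 16
G :  0  1  0  1  0  1  2  0  1  0  1  0  1  2  0  1  0
G(n+7) = G(n) holds for n = 0,…,7 (a full window of length max(S) = 8), so the sequence is purely periodic with period 7.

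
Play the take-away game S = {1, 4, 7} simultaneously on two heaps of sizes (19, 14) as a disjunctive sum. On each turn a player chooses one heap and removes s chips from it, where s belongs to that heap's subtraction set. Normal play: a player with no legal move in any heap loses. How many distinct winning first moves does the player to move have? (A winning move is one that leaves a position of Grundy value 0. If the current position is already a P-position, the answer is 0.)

0

All heaps use S = {1, 4, 7}:
n :  0  1  2  3  4  5  6  7  8  9 10 11 12 13 14 15 16 17 18 19
G :  0  1  0  1  2  0  1  2  0  1  0  1  2  0  1  2  0  1  0  1
Heap A: G(19) = 1.
Heap B: G(14) = 1.
Combined Grundy value = 1 ⊕ 1 = 0.
A winning move leaves total XOR = 0, i.e. changes one component's Grundy value g to g ⊕ X where X is the current total.
Heap A: target g' = 1⊕0 = 1, but every legal move changes the Grundy value (mex property), so 0 moves.
Heap B: target g' = 1⊕0 = 1, but every legal move changes the Grundy value (mex property), so 0 moves.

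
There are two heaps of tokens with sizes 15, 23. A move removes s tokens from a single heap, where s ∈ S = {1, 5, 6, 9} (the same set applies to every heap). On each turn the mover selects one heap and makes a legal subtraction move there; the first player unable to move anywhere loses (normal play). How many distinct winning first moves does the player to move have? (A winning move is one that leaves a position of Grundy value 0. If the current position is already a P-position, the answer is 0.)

2

All heaps use S = {1, 5, 6, 9}:
G(0) = 0
G(1) = mex{0} = 1
G(2) = mex{1} = 0
G(3) = mex{0} = 1
G(4) = mex{1} = 0
G(5) = mex{0,0} = 1
G(6) = mex{1,1,0} = 2
G(7) = mex{2,0,1} = 3
G(8) = mex{3,1,0} = 2
G(9) = mex{2,0,1,0} = 3
G(10) = mex{3,1,0,1} = 2
G(11) = mex{2,2,1,0} = 3
G(12) = mex{3,3,2,1} = 0
G(13) = mex{0,2,3,0} = 1
G(14) = mex{1,3,2,1} = 0
G(15) = mex{0,2,3,2} = 1
G(16) = mex{1,3,2,3} = 0
G(17) = mex{0,0,3,2} = 1
G(18) = mex{1,1,0,3} = 2
G(19) = mex{2,0,1,2} = 3
G(20) = mex{3,1,0,3} = 2
G(21) = mex{2,0,1,0} = 3
G(22) = mex{3,1,0,1} = 2
G(23) = mex{2,2,1,0} = 3
Heap A: G(15) = 1.
Heap B: G(23) = 3.
Combined Grundy value = 1 ⊕ 3 = 2.
A winning move leaves total XOR = 0, i.e. changes one component's Grundy value g to g ⊕ X where X is the current total.
Heap A: need g' = 1⊕2 = 3. Options: 15−1→G=0, 15−5→G=2, 15−6→G=3, 15−9→G=2. Hits: 1.
Heap B: need g' = 3⊕2 = 1. Options: 23−1→G=2, 23−5→G=2, 23−6→G=1, 23−9→G=0. Hits: 1.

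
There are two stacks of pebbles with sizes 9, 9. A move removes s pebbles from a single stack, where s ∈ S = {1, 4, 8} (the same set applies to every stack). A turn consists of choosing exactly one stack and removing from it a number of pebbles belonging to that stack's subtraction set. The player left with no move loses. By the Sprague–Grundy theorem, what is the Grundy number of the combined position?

0

All stacks use S = {1, 4, 8}:
n : 0 1 2 3 4 5 6 7 8 9
G : 0 1 0 1 2 0 1 0 1 2
Stack A: G(9) = 2.
Stack B: G(9) = 2.
Combined Grundy value = 2 ⊕ 2 = 0.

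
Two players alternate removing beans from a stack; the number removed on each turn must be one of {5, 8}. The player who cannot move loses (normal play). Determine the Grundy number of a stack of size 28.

G(0) = 0
G(1) = mex{} = 0
G(2) = mex{} = 0
G(3) = mex{} = 0
G(4) = mex{} = 0
G(5) = mex{0} = 1
G(6) = mex{0} = 1
G(7) = mex{0} = 1
G(8) = mex{0,0} = 1
G(9) = mex{0,0} = 1
G(10) = mex{1,0} = 2
G(11) = mex{1,0} = 2
G(12) = mex{1,0} = 2
G(13) = mex{1,1} = 0
G(14) = mex{1,1} = 0
G(15) = mex{2,1} = 0
G(16) = mex{2,1} = 0
G(17) = mex{2,1} = 0
G(18) = mex{0,2} = 1
G(19) = mex{0,2} = 1
G(20) = mex{0,2} = 1
G(21) = mex{0,0} = 1
G(22) = mex{0,0} = 1
G(23) = mex{1,0} = 2
G(24) = mex{1,0} = 2
G(25) = mex{1,0} = 2
G(26) = mex{1,1} = 0
G(27) = mex{1,1} = 0
G(28) = mex{2,1} = 0

0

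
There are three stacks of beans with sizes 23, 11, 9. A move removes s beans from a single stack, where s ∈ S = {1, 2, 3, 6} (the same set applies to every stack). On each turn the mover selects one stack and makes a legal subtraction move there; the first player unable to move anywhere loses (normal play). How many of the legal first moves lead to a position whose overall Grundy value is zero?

3

All stacks use S = {1, 2, 3, 6}:
n :  0  1  2  3  4  5  6  7  8  9 10 11 12 13 14 15 16 17 18 19 20 21 22 23
G :  0  1  2  3  0  1  2  3  0  1  2  3  0  1  2  3  0  1  2  3  0  1  2  3
Stack A: G(23) = 3.
Stack B: G(11) = 3.
Stack C: G(9) = 1.
Combined Grundy value = 3 ⊕ 3 ⊕ 1 = 1.
A winning move leaves total XOR = 0, i.e. changes one component's Grundy value g to g ⊕ X where X is the current total.
Stack A: need g' = 3⊕1 = 2. Options: 23−1→G=2, 23−2→G=1, 23−3→G=0, 23−6→G=1. Hits: 1.
Stack B: need g' = 3⊕1 = 2. Options: 11−1→G=2, 11−2→G=1, 11−3→G=0, 11−6→G=1. Hits: 1.
Stack C: need g' = 1⊕1 = 0. Options: 9−1→G=0, 9−2→G=3, 9−3→G=2, 9−6→G=3. Hits: 1.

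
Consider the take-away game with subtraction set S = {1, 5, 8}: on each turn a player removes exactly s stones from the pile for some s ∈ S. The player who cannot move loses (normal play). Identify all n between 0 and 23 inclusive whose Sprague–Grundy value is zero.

0, 2, 4, 6, 13, 15, 17, 19

G(0) = 0
G(1) = mex{0} = 1
G(2) = mex{1} = 0
G(3) = mex{0} = 1
G(4) = mex{1} = 0
G(5) = mex{0,0} = 1
G(6) = mex{1,1} = 0
G(7) = mex{0,0} = 1
G(8) = mex{1,1,0} = 2
G(9) = mex{2,0,1} = 3
G(10) = mex{3,1,0} = 2
G(11) = mex{2,0,1} = 3
G(12) = mex{3,1,0} = 2
G(13) = mex{2,2,1} = 0
G(14) = mex{0,3,0} = 1
G(15) = mex{1,2,1} = 0
G(16) = mex{0,3,2} = 1
G(17) = mex{1,2,3} = 0
G(18) = mex{0,0,2} = 1
G(19) = mex{1,1,3} = 0
G(20) = mex{0,0,2} = 1
G(21) = mex{1,1,0} = 2
G(22) = mex{2,0,1} = 3
G(23) = mex{3,1,0} = 2
P-positions are exactly the n with G(n) = 0.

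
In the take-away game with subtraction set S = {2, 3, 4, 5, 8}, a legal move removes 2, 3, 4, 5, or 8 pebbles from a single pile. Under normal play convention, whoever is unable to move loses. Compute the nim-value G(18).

2

n :  0  1  2  3  4  5  6  7  8  9 10 11 12 13 14 15 16 17 18
G :  0  0  1  1  2  2  3  0  4  1  5  2  3  0  0  1  1  2  2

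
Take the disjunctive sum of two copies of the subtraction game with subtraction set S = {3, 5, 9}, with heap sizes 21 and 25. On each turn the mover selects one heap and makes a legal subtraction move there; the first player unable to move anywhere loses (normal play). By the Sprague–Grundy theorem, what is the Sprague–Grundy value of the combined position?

All heaps use S = {3, 5, 9}:
G(0) = 0
G(1) = mex{} = 0
G(2) = mex{} = 0
G(3) = mex{0} = 1
G(4) = mex{0} = 1
G(5) = mex{0,0} = 1
G(6) = mex{1,0} = 2
G(7) = mex{1,0} = 2
G(8) = mex{1,1} = 0
G(9) = mex{2,1,0} = 3
G(10) = mex{2,1,0} = 3
G(11) = mex{0,2,0} = 1
G(12) = mex{3,2,1} = 0
G(13) = mex{3,0,1} = 2
G(14) = mex{1,3,1} = 0
G(15) = mex{0,3,2} = 1
G(16) = mex{2,1,2} = 0
G(17) = mex{0,0,0} = 1
G(18) = mex{1,2,3} = 0
G(19) = mex{0,0,3} = 1
G(20) = mex{1,1,1} = 0
G(21) = mex{0,0,0} = 1
G(22) = mex{1,1,2} = 0
G(23) = mex{0,0,0} = 1
G(24) = mex{1,1,1} = 0
G(25) = mex{0,0,0} = 1
Heap A: G(21) = 1.
Heap B: G(25) = 1.
Combined Grundy value = 1 ⊕ 1 = 0.

0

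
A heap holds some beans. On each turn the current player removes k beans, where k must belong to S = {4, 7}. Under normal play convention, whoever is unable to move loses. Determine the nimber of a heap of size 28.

1

n :  0  1  2  3  4  5  6  7  8  9 10 11 12 13 14 15 16 17 18 19 20 21 22 23 24 25 26 27 28
G :  0  0  0  0  1  1  1  1  2  2  2  0  0  0  0  1  1  1  1  2  2  2  0  0  0  0  1  1  1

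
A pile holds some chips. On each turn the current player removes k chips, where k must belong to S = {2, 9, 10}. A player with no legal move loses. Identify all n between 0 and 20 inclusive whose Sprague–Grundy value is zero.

0, 1, 4, 5, 8, 12, 16, 19, 20

G(0) = 0
G(1) = mex{} = 0
G(2) = mex{0} = 1
G(3) = mex{0} = 1
G(4) = mex{1} = 0
G(5) = mex{1} = 0
G(6) = mex{0} = 1
G(7) = mex{0} = 1
G(8) = mex{1} = 0
G(9) = mex{1,0} = 2
G(10) = mex{0,0,0} = 1
G(11) = mex{2,1,0} = 3
G(12) = mex{1,1,1} = 0
G(13) = mex{3,0,1} = 2
G(14) = mex{0,0,0} = 1
G(15) = mex{2,1,0} = 3
G(16) = mex{1,1,1} = 0
G(17) = mex{3,0,1} = 2
G(18) = mex{0,2,0} = 1
G(19) = mex{2,1,2} = 0
G(20) = mex{1,3,1} = 0
P-positions are exactly the n with G(n) = 0.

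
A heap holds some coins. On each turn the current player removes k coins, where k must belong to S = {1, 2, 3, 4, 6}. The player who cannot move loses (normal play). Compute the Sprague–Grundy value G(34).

4

G(0) = 0
G(1) = mex{0} = 1
G(2) = mex{1,0} = 2
G(3) = mex{2,1,0} = 3
G(4) = mex{3,2,1,0} = 4
G(5) = mex{4,3,2,1} = 0
G(6) = mex{0,4,3,2,0} = 1
G(7) = mex{1,0,4,3,1} = 2
G(8) = mex{2,1,0,4,2} = 3
G(9) = mex{3,2,1,0,3} = 4
G(10) = mex{4,3,2,1,4} = 0
G(11) = mex{0,4,3,2,0} = 1
G(12) = mex{1,0,4,3,1} = 2
G(13) = mex{2,1,0,4,2} = 3
G(14) = mex{3,2,1,0,3} = 4
G(15) = mex{4,3,2,1,4} = 0
G(16) = mex{0,4,3,2,0} = 1
G(17) = mex{1,0,4,3,1} = 2
G(18) = mex{2,1,0,4,2} = 3
G(19) = mex{3,2,1,0,3} = 4
G(20) = mex{4,3,2,1,4} = 0
G(21) = mex{0,4,3,2,0} = 1
G(22) = mex{1,0,4,3,1} = 2
G(23) = mex{2,1,0,4,2} = 3
G(24) = mex{3,2,1,0,3} = 4
G(25) = mex{4,3,2,1,4} = 0
G(26) = mex{0,4,3,2,0} = 1
G(27) = mex{1,0,4,3,1} = 2
G(28) = mex{2,1,0,4,2} = 3
G(29) = mex{3,2,1,0,3} = 4
G(30) = mex{4,3,2,1,4} = 0
G(31) = mex{0,4,3,2,0} = 1
G(32) = mex{1,0,4,3,1} = 2
G(33) = mex{2,1,0,4,2} = 3
G(34) = mex{3,2,1,0,3} = 4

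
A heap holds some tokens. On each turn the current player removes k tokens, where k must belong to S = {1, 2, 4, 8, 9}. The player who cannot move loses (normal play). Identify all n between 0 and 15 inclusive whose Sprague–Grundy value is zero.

0, 3, 6, 13

G(0) = 0
G(1) = mex{0} = 1
G(2) = mex{1,0} = 2
G(3) = mex{2,1} = 0
G(4) = mex{0,2,0} = 1
G(5) = mex{1,0,1} = 2
G(6) = mex{2,1,2} = 0
G(7) = mex{0,2,0} = 1
G(8) = mex{1,0,1,0} = 2
G(9) = mex{2,1,2,1,0} = 3
G(10) = mex{3,2,0,2,1} = 4
G(11) = mex{4,3,1,0,2} = 5
G(12) = mex{5,4,2,1,0} = 3
G(13) = mex{3,5,3,2,1} = 0
G(14) = mex{0,3,4,0,2} = 1
G(15) = mex{1,0,5,1,0} = 2
P-positions are exactly the n with G(n) = 0.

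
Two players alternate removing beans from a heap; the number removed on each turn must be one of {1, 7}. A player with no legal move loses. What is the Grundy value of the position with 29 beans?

1

G(0) = 0
G(1) = mex{0} = 1
G(2) = mex{1} = 0
G(3) = mex{0} = 1
G(4) = mex{1} = 0
G(5) = mex{0} = 1
G(6) = mex{1} = 0
G(7) = mex{0,0} = 1
G(8) = mex{1,1} = 0
G(9) = mex{0,0} = 1
G(10) = mex{1,1} = 0
G(11) = mex{0,0} = 1
G(12) = mex{1,1} = 0
G(13) = mex{0,0} = 1
G(14) = mex{1,1} = 0
G(15) = mex{0,0} = 1
G(16) = mex{1,1} = 0
G(17) = mex{0,0} = 1
G(18) = mex{1,1} = 0
G(19) = mex{0,0} = 1
G(20) = mex{1,1} = 0
G(21) = mex{0,0} = 1
G(22) = mex{1,1} = 0
G(23) = mex{0,0} = 1
G(24) = mex{1,1} = 0
G(25) = mex{0,0} = 1
G(26) = mex{1,1} = 0
G(27) = mex{0,0} = 1
G(28) = mex{1,1} = 0
G(29) = mex{0,0} = 1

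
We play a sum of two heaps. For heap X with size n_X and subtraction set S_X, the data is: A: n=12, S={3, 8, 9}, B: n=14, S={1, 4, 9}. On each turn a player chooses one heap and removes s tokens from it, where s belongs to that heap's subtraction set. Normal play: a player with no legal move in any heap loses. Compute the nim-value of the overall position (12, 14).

Heap A, S = {3, 8, 9}:
n :  0  1  2  3  4  5  6  7  8  9 10 11 12
G :  0  0  0  1  1  1  0  0  2  1  1  3  0
G_A(12) = 0.
Heap B, S = {1, 4, 9}:
G(0) = 0
G(1) = mex{0} = 1
G(2) = mex{1} = 0
G(3) = mex{0} = 1
G(4) = mex{1,0} = 2
G(5) = mex{2,1} = 0
G(6) = mex{0,0} = 1
G(7) = mex{1,1} = 0
G(8) = mex{0,2} = 1
G(9) = mex{1,0,0} = 2
G(10) = mex{2,1,1} = 0
G(11) = mex{0,0,0} = 1
G(12) = mex{1,1,1} = 0
G(13) = mex{0,2,2} = 1
G(14) = mex{1,0,0} = 2
G_B(14) = 2.
Combined Grundy value = 0 ⊕ 2 = 2.

2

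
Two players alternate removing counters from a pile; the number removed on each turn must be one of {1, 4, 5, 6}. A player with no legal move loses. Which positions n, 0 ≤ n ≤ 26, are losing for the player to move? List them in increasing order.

G(0) = 0
G(1) = mex{0} = 1
G(2) = mex{1} = 0
G(3) = mex{0} = 1
G(4) = mex{1,0} = 2
G(5) = mex{2,1,0} = 3
G(6) = mex{3,0,1,0} = 2
G(7) = mex{2,1,0,1} = 3
G(8) = mex{3,2,1,0} = 4
G(9) = mex{4,3,2,1} = 0
G(10) = mex{0,2,3,2} = 1
G(11) = mex{1,3,2,3} = 0
G(12) = mex{0,4,3,2} = 1
G(13) = mex{1,0,4,3} = 2
G(14) = mex{2,1,0,4} = 3
G(15) = mex{3,0,1,0} = 2
G(16) = mex{2,1,0,1} = 3
G(17) = mex{3,2,1,0} = 4
G(18) = mex{4,3,2,1} = 0
G(19) = mex{0,2,3,2} = 1
G(20) = mex{1,3,2,3} = 0
G(21) = mex{0,4,3,2} = 1
G(22) = mex{1,0,4,3} = 2
G(23) = mex{2,1,0,4} = 3
G(24) = mex{3,0,1,0} = 2
G(25) = mex{2,1,0,1} = 3
G(26) = mex{3,2,1,0} = 4
P-positions are exactly the n with G(n) = 0.

0, 2, 9, 11, 18, 20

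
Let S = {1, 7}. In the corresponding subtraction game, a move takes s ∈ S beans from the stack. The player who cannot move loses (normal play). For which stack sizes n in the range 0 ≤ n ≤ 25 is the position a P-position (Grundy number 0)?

n :  0  1  2  3  4  5  6  7  8  9 10 11 12 13 14 15 16 17 18 19 20 21 22 23 24 25
G :  0  1  0  1  0  1  0  1  0  1  0  1  0  1  0  1  0  1  0  1  0  1  0  1  0  1
P-positions are exactly the n with G(n) = 0.

0, 2, 4, 6, 8, 10, 12, 14, 16, 18, 20, 22, 24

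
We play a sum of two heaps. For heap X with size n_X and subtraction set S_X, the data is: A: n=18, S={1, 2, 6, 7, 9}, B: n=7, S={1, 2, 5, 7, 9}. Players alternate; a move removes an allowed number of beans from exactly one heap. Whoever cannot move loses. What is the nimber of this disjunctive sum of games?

3

Heap A, S = {1, 2, 6, 7, 9}:
n :  0  1  2  3  4  5  6  7  8  9 10 11 12 13 14 15 16 17 18
G :  0  1  2  0  1  2  3  4  0  1  2  0  1  2  3  4  0  1  2
G_A(18) = 2.
Heap B, S = {1, 2, 5, 7, 9}:
G(0) = 0
G(1) = mex{0} = 1
G(2) = mex{1,0} = 2
G(3) = mex{2,1} = 0
G(4) = mex{0,2} = 1
G(5) = mex{1,0,0} = 2
G(6) = mex{2,1,1} = 0
G(7) = mex{0,2,2,0} = 1
G_B(7) = 1.
Combined Grundy value = 2 ⊕ 1 = 3.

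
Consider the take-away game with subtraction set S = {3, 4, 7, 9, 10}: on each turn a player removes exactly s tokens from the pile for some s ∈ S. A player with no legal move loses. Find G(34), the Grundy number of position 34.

n :  0  1  2  3  4  5  6  7  8  9 10 11 12 13 14 15 16 17 18 19 20 21 22 23 24 25 26 27 28 29 30 31 32 33 34
G :  0  0  0  1  1  1  2  2  2  3  3  3  4  0  0  0  1  1  1  2  2  2  3  3  3  4  0  0  0  1  1  1  2  2  2

2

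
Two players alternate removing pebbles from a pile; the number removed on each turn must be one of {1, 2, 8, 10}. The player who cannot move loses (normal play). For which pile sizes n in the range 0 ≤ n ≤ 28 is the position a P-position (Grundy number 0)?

0, 3, 6, 9, 12, 15, 18, 21, 24, 27

G(0) = 0
G(1) = mex{0} = 1
G(2) = mex{1,0} = 2
G(3) = mex{2,1} = 0
G(4) = mex{0,2} = 1
G(5) = mex{1,0} = 2
G(6) = mex{2,1} = 0
G(7) = mex{0,2} = 1
G(8) = mex{1,0,0} = 2
G(9) = mex{2,1,1} = 0
G(10) = mex{0,2,2,0} = 1
G(11) = mex{1,0,0,1} = 2
G(12) = mex{2,1,1,2} = 0
G(13) = mex{0,2,2,0} = 1
G(14) = mex{1,0,0,1} = 2
G(15) = mex{2,1,1,2} = 0
G(16) = mex{0,2,2,0} = 1
G(17) = mex{1,0,0,1} = 2
G(18) = mex{2,1,1,2} = 0
G(19) = mex{0,2,2,0} = 1
G(20) = mex{1,0,0,1} = 2
G(21) = mex{2,1,1,2} = 0
G(22) = mex{0,2,2,0} = 1
G(23) = mex{1,0,0,1} = 2
G(24) = mex{2,1,1,2} = 0
G(25) = mex{0,2,2,0} = 1
G(26) = mex{1,0,0,1} = 2
G(27) = mex{2,1,1,2} = 0
G(28) = mex{0,2,2,0} = 1
P-positions are exactly the n with G(n) = 0.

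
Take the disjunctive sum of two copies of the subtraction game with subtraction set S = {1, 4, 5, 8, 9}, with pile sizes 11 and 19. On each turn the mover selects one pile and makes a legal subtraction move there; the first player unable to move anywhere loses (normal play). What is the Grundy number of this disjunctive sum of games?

All piles use S = {1, 4, 5, 8, 9}:
G(0) = 0
G(1) = mex{0} = 1
G(2) = mex{1} = 0
G(3) = mex{0} = 1
G(4) = mex{1,0} = 2
G(5) = mex{2,1,0} = 3
G(6) = mex{3,0,1} = 2
G(7) = mex{2,1,0} = 3
G(8) = mex{3,2,1,0} = 4
G(9) = mex{4,3,2,1,0} = 5
G(10) = mex{5,2,3,0,1} = 4
G(11) = mex{4,3,2,1,0} = 5
G(12) = mex{5,4,3,2,1} = 0
G(13) = mex{0,5,4,3,2} = 1
G(14) = mex{1,4,5,2,3} = 0
G(15) = mex{0,5,4,3,2} = 1
G(16) = mex{1,0,5,4,3} = 2
G(17) = mex{2,1,0,5,4} = 3
G(18) = mex{3,0,1,4,5} = 2
G(19) = mex{2,1,0,5,4} = 3
Pile A: G(11) = 5.
Pile B: G(19) = 3.
Combined Grundy value = 5 ⊕ 3 = 6.

6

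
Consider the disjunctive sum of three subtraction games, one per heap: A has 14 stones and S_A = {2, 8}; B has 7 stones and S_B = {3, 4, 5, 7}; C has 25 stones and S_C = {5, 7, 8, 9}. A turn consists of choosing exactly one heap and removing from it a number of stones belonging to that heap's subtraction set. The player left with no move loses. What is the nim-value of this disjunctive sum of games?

0

Heap A, S = {2, 8}:
G(0) = 0
G(1) = mex{} = 0
G(2) = mex{0} = 1
G(3) = mex{0} = 1
G(4) = mex{1} = 0
G(5) = mex{1} = 0
G(6) = mex{0} = 1
G(7) = mex{0} = 1
G(8) = mex{1,0} = 2
G(9) = mex{1,0} = 2
G(10) = mex{2,1} = 0
G(11) = mex{2,1} = 0
G(12) = mex{0,0} = 1
G(13) = mex{0,0} = 1
G(14) = mex{1,1} = 0
G_A(14) = 0.
Heap B, S = {3, 4, 5, 7}:
n : 0 1 2 3 4 5 6 7
G : 0 0 0 1 1 1 2 2
G_B(7) = 2.
Heap C, S = {5, 7, 8, 9}:
n :  0  1  2  3  4  5  6  7  8  9 10 11 12 13 14 15 16 17 18 19 20 21 22 23 24 25
G :  0  0  0  0  0  1  1  1  1  1  2  2  2  2  0  0  0  0  0  1  1  1  1  1  2  2
G_C(25) = 2.
Combined Grundy value = 0 ⊕ 2 ⊕ 2 = 0.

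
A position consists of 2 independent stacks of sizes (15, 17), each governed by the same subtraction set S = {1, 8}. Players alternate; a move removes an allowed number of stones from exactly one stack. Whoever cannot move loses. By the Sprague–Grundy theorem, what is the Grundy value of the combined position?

All stacks use S = {1, 8}:
n :  0  1  2  3  4  5  6  7  8  9 10 11 12 13 14 15 16 17
G :  0  1  0  1  0  1  0  1  2  0  1  0  1  0  1  0  1  2
Stack A: G(15) = 0.
Stack B: G(17) = 2.
Combined Grundy value = 0 ⊕ 2 = 2.

2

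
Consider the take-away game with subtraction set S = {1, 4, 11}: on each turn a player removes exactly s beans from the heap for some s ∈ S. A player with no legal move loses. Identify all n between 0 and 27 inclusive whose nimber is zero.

0, 2, 5, 7, 10, 12, 15, 17, 20, 22, 25, 27

G(0) = 0
G(1) = mex{0} = 1
G(2) = mex{1} = 0
G(3) = mex{0} = 1
G(4) = mex{1,0} = 2
G(5) = mex{2,1} = 0
G(6) = mex{0,0} = 1
G(7) = mex{1,1} = 0
G(8) = mex{0,2} = 1
G(9) = mex{1,0} = 2
G(10) = mex{2,1} = 0
G(11) = mex{0,0,0} = 1
G(12) = mex{1,1,1} = 0
G(13) = mex{0,2,0} = 1
G(14) = mex{1,0,1} = 2
G(15) = mex{2,1,2} = 0
G(16) = mex{0,0,0} = 1
G(17) = mex{1,1,1} = 0
G(18) = mex{0,2,0} = 1
G(19) = mex{1,0,1} = 2
G(20) = mex{2,1,2} = 0
G(21) = mex{0,0,0} = 1
G(22) = mex{1,1,1} = 0
G(23) = mex{0,2,0} = 1
G(24) = mex{1,0,1} = 2
G(25) = mex{2,1,2} = 0
G(26) = mex{0,0,0} = 1
G(27) = mex{1,1,1} = 0
P-positions are exactly the n with G(n) = 0.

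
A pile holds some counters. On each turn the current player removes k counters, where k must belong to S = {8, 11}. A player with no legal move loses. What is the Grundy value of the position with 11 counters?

G(0) = 0
G(1) = mex{} = 0
G(2) = mex{} = 0
G(3) = mex{} = 0
G(4) = mex{} = 0
G(5) = mex{} = 0
G(6) = mex{} = 0
G(7) = mex{} = 0
G(8) = mex{0} = 1
G(9) = mex{0} = 1
G(10) = mex{0} = 1
G(11) = mex{0,0} = 1

1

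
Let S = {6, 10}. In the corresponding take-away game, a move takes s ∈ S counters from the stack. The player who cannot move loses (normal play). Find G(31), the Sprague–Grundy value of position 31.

n :  0  1  2  3  4  5  6  7  8  9 10 11 12 13 14 15 16 17 18 19 20 21 22 23 24 25 26 27 28 29 30 31
G :  0  0  0  0  0  0  1  1  1  1  1  1  2  2  2  2  0  0  0  0  0  0  1  1  1  1  1  1  2  2  2  2

2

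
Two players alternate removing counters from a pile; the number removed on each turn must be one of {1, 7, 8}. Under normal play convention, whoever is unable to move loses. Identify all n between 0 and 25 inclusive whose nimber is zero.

G(0) = 0
G(1) = mex{0} = 1
G(2) = mex{1} = 0
G(3) = mex{0} = 1
G(4) = mex{1} = 0
G(5) = mex{0} = 1
G(6) = mex{1} = 0
G(7) = mex{0,0} = 1
G(8) = mex{1,1,0} = 2
G(9) = mex{2,0,1} = 3
G(10) = mex{3,1,0} = 2
G(11) = mex{2,0,1} = 3
G(12) = mex{3,1,0} = 2
G(13) = mex{2,0,1} = 3
G(14) = mex{3,1,0} = 2
G(15) = mex{2,2,1} = 0
G(16) = mex{0,3,2} = 1
G(17) = mex{1,2,3} = 0
G(18) = mex{0,3,2} = 1
G(19) = mex{1,2,3} = 0
G(20) = mex{0,3,2} = 1
G(21) = mex{1,2,3} = 0
G(22) = mex{0,0,2} = 1
G(23) = mex{1,1,0} = 2
G(24) = mex{2,0,1} = 3
G(25) = mex{3,1,0} = 2
P-positions are exactly the n with G(n) = 0.

0, 2, 4, 6, 15, 17, 19, 21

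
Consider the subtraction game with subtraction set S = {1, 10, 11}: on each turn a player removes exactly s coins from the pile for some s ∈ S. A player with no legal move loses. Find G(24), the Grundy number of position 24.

0

n :  0  1  2  3  4  5  6  7  8  9 10 11 12 13 14 15 16 17 18 19 20 21 22 23 24
G :  0  1  0  1  0  1  0  1  0  1  2  3  2  3  2  3  2  3  2  3  0  1  0  1  0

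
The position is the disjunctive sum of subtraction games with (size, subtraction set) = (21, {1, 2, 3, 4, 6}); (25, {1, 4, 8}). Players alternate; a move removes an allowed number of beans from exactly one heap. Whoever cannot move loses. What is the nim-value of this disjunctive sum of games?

0

Heap A, S = {1, 2, 3, 4, 6}:
G(0) = 0
G(1) = mex{0} = 1
G(2) = mex{1,0} = 2
G(3) = mex{2,1,0} = 3
G(4) = mex{3,2,1,0} = 4
G(5) = mex{4,3,2,1} = 0
G(6) = mex{0,4,3,2,0} = 1
G(7) = mex{1,0,4,3,1} = 2
G(8) = mex{2,1,0,4,2} = 3
G(9) = mex{3,2,1,0,3} = 4
G(10) = mex{4,3,2,1,4} = 0
G(11) = mex{0,4,3,2,0} = 1
G(12) = mex{1,0,4,3,1} = 2
G(13) = mex{2,1,0,4,2} = 3
G(14) = mex{3,2,1,0,3} = 4
G(15) = mex{4,3,2,1,4} = 0
G(16) = mex{0,4,3,2,0} = 1
G(17) = mex{1,0,4,3,1} = 2
G(18) = mex{2,1,0,4,2} = 3
G(19) = mex{3,2,1,0,3} = 4
G(20) = mex{4,3,2,1,4} = 0
G(21) = mex{0,4,3,2,0} = 1
G_A(21) = 1.
Heap B, S = {1, 4, 8}:
n :  0  1  2  3  4  5  6  7  8  9 10 11 12 13 14 15 16 17 18 19 20 21 22 23 24 25
G :  0  1  0  1  2  0  1  0  1  2  3  2  0  1  0  1  2  0  1  0  1  2  3  2  0  1
G_B(25) = 1.
Combined Grundy value = 1 ⊕ 1 = 0.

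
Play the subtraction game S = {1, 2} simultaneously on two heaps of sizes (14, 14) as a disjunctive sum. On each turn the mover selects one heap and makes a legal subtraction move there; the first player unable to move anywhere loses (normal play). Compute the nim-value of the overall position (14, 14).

0

All heaps use S = {1, 2}:
n :  0  1  2  3  4  5  6  7  8  9 10 11 12 13 14
G :  0  1  2  0  1  2  0  1  2  0  1  2  0  1  2
Heap A: G(14) = 2.
Heap B: G(14) = 2.
Combined Grundy value = 2 ⊕ 2 = 0.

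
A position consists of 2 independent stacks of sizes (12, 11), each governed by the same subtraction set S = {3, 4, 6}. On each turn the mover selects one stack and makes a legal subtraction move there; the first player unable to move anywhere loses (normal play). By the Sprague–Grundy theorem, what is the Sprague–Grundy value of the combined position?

1

All stacks use S = {3, 4, 6}:
G(0) = 0
G(1) = mex{} = 0
G(2) = mex{} = 0
G(3) = mex{0} = 1
G(4) = mex{0,0} = 1
G(5) = mex{0,0} = 1
G(6) = mex{1,0,0} = 2
G(7) = mex{1,1,0} = 2
G(8) = mex{1,1,0} = 2
G(9) = mex{2,1,1} = 0
G(10) = mex{2,2,1} = 0
G(11) = mex{2,2,1} = 0
G(12) = mex{0,2,2} = 1
Stack A: G(12) = 1.
Stack B: G(11) = 0.
Combined Grundy value = 1 ⊕ 0 = 1.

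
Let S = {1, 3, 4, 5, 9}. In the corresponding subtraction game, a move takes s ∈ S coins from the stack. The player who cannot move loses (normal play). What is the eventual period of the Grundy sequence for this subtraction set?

G(0) = 0
G(1) = mex{0} = 1
G(2) = mex{1} = 0
G(3) = mex{0,0} = 1
G(4) = mex{1,1,0} = 2
G(5) = mex{2,0,1,0} = 3
G(6) = mex{3,1,0,1} = 2
G(7) = mex{2,2,1,0} = 3
G(8) = mex{3,3,2,1} = 0
G(9) = mex{0,2,3,2,0} = 1
G(10) = mex{1,3,2,3,1} = 0
G(11) = mex{0,0,3,2,0} = 1
G(12) = mex{1,1,0,3,1} = 2
G(13) = mex{2,0,1,0,2} = 3
G(14) = mex{3,1,0,1,3} = 2
G(15) = mex{2,2,1,0,2} = 3
G(16) = mex{3,3,2,1,3} = 0
G(17) = mex{0,2,3,2,0} = 1
G(18) = mex{1,3,2,3,1} = 0
G(n+8) = G(n) holds for n = 0,…,8 (a full window of length max(S) = 9), so the sequence is purely periodic with period 8.

8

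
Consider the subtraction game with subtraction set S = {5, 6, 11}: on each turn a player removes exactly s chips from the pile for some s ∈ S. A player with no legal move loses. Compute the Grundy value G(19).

0

G(0) = 0
G(1) = mex{} = 0
G(2) = mex{} = 0
G(3) = mex{} = 0
G(4) = mex{} = 0
G(5) = mex{0} = 1
G(6) = mex{0,0} = 1
G(7) = mex{0,0} = 1
G(8) = mex{0,0} = 1
G(9) = mex{0,0} = 1
G(10) = mex{1,0} = 2
G(11) = mex{1,1,0} = 2
G(12) = mex{1,1,0} = 2
G(13) = mex{1,1,0} = 2
G(14) = mex{1,1,0} = 2
G(15) = mex{2,1,0} = 3
G(16) = mex{2,2,1} = 0
G(17) = mex{2,2,1} = 0
G(18) = mex{2,2,1} = 0
G(19) = mex{2,2,1} = 0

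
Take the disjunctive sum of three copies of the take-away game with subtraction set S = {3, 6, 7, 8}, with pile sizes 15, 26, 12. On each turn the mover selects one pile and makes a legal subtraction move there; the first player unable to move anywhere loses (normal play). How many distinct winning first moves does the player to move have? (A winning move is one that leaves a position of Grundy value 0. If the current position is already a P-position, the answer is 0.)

0

All piles use S = {3, 6, 7, 8}:
G(0) = 0
G(1) = mex{} = 0
G(2) = mex{} = 0
G(3) = mex{0} = 1
G(4) = mex{0} = 1
G(5) = mex{0} = 1
G(6) = mex{1,0} = 2
G(7) = mex{1,0,0} = 2
G(8) = mex{1,0,0,0} = 2
G(9) = mex{2,1,0,0} = 3
G(10) = mex{2,1,1,0} = 3
G(11) = mex{2,1,1,1} = 0
G(12) = mex{3,2,1,1} = 0
G(13) = mex{3,2,2,1} = 0
G(14) = mex{0,2,2,2} = 1
G(15) = mex{0,3,2,2} = 1
G(16) = mex{0,3,3,2} = 1
G(17) = mex{1,0,3,3} = 2
G(18) = mex{1,0,0,3} = 2
G(19) = mex{1,0,0,0} = 2
G(20) = mex{2,1,0,0} = 3
G(21) = mex{2,1,1,0} = 3
G(22) = mex{2,1,1,1} = 0
G(23) = mex{3,2,1,1} = 0
G(24) = mex{3,2,2,1} = 0
G(25) = mex{0,2,2,2} = 1
G(26) = mex{0,3,2,2} = 1
Pile A: G(15) = 1.
Pile B: G(26) = 1.
Pile C: G(12) = 0.
Combined Grundy value = 1 ⊕ 1 ⊕ 0 = 0.
A winning move leaves total XOR = 0, i.e. changes one component's Grundy value g to g ⊕ X where X is the current total.
Pile A: target g' = 1⊕0 = 1, but every legal move changes the Grundy value (mex property), so 0 moves.
Pile B: target g' = 1⊕0 = 1, but every legal move changes the Grundy value (mex property), so 0 moves.
Pile C: target g' = 0⊕0 = 0, but every legal move changes the Grundy value (mex property), so 0 moves.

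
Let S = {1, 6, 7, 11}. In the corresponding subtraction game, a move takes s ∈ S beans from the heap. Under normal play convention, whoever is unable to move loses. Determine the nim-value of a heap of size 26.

G(0) = 0
G(1) = mex{0} = 1
G(2) = mex{1} = 0
G(3) = mex{0} = 1
G(4) = mex{1} = 0
G(5) = mex{0} = 1
G(6) = mex{1,0} = 2
G(7) = mex{2,1,0} = 3
G(8) = mex{3,0,1} = 2
G(9) = mex{2,1,0} = 3
G(10) = mex{3,0,1} = 2
G(11) = mex{2,1,0,0} = 3
G(12) = mex{3,2,1,1} = 0
G(13) = mex{0,3,2,0} = 1
G(14) = mex{1,2,3,1} = 0
G(15) = mex{0,3,2,0} = 1
G(16) = mex{1,2,3,1} = 0
G(17) = mex{0,3,2,2} = 1
G(18) = mex{1,0,3,3} = 2
G(19) = mex{2,1,0,2} = 3
G(20) = mex{3,0,1,3} = 2
G(21) = mex{2,1,0,2} = 3
G(22) = mex{3,0,1,3} = 2
G(23) = mex{2,1,0,0} = 3
G(24) = mex{3,2,1,1} = 0
G(25) = mex{0,3,2,0} = 1
G(26) = mex{1,2,3,1} = 0

0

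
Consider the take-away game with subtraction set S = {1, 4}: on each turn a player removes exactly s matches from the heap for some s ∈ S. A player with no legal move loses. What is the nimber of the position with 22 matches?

n :  0  1  2  3  4  5  6  7  8  9 10 11 12 13 14 15 16 17 18 19 20 21 22
G :  0  1  0  1  2  0  1  0  1  2  0  1  0  1  2  0  1  0  1  2  0  1  0

0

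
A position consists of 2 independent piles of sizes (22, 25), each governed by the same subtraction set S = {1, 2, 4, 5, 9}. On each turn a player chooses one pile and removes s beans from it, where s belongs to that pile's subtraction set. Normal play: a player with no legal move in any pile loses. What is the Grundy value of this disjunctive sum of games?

0

All piles use S = {1, 2, 4, 5, 9}:
n :  0  1  2  3  4  5  6  7  8  9 10 11 12 13 14 15 16 17 18 19 20 21 22 23 24 25
G :  0  1  2  0  1  2  0  1  2  3  4  5  3  0  1  2  0  1  2  0  1  2  3  4  5  3
Pile A: G(22) = 3.
Pile B: G(25) = 3.
Combined Grundy value = 3 ⊕ 3 = 0.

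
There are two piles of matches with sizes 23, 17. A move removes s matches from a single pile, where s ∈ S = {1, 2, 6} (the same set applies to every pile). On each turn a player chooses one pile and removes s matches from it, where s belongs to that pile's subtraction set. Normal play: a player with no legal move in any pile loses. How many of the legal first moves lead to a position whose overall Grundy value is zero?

3

All piles use S = {1, 2, 6}:
G(0) = 0
G(1) = mex{0} = 1
G(2) = mex{1,0} = 2
G(3) = mex{2,1} = 0
G(4) = mex{0,2} = 1
G(5) = mex{1,0} = 2
G(6) = mex{2,1,0} = 3
G(7) = mex{3,2,1} = 0
G(8) = mex{0,3,2} = 1
G(9) = mex{1,0,0} = 2
G(10) = mex{2,1,1} = 0
G(11) = mex{0,2,2} = 1
G(12) = mex{1,0,3} = 2
G(13) = mex{2,1,0} = 3
G(14) = mex{3,2,1} = 0
G(15) = mex{0,3,2} = 1
G(16) = mex{1,0,0} = 2
G(17) = mex{2,1,1} = 0
G(18) = mex{0,2,2} = 1
G(19) = mex{1,0,3} = 2
G(20) = mex{2,1,0} = 3
G(21) = mex{3,2,1} = 0
G(22) = mex{0,3,2} = 1
G(23) = mex{1,0,0} = 2
Pile A: G(23) = 2.
Pile B: G(17) = 0.
Combined Grundy value = 2 ⊕ 0 = 2.
A winning move leaves total XOR = 0, i.e. changes one component's Grundy value g to g ⊕ X where X is the current total.
Pile A: need g' = 2⊕2 = 0. Options: 23−1→G=1, 23−2→G=0, 23−6→G=0. Hits: 2.
Pile B: need g' = 0⊕2 = 2. Options: 17−1→G=2, 17−2→G=1, 17−6→G=1. Hits: 1.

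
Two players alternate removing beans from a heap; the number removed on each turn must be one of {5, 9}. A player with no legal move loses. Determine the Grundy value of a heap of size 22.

1

n :  0  1  2  3  4  5  6  7  8  9 10 11 12 13 14 15 16 17 18 19 20 21 22
G :  0  0  0  0  0  1  1  1  1  1  2  2  2  2  0  0  0  0  0  1  1  1  1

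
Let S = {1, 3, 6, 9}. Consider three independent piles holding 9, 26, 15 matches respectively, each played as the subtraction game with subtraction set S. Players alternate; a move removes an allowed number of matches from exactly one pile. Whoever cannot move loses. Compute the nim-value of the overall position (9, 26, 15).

2

All piles use S = {1, 3, 6, 9}:
G(0) = 0
G(1) = mex{0} = 1
G(2) = mex{1} = 0
G(3) = mex{0,0} = 1
G(4) = mex{1,1} = 0
G(5) = mex{0,0} = 1
G(6) = mex{1,1,0} = 2
G(7) = mex{2,0,1} = 3
G(8) = mex{3,1,0} = 2
G(9) = mex{2,2,1,0} = 3
G(10) = mex{3,3,0,1} = 2
G(11) = mex{2,2,1,0} = 3
G(12) = mex{3,3,2,1} = 0
G(13) = mex{0,2,3,0} = 1
G(14) = mex{1,3,2,1} = 0
G(15) = mex{0,0,3,2} = 1
G(16) = mex{1,1,2,3} = 0
G(17) = mex{0,0,3,2} = 1
G(18) = mex{1,1,0,3} = 2
G(19) = mex{2,0,1,2} = 3
G(20) = mex{3,1,0,3} = 2
G(21) = mex{2,2,1,0} = 3
G(22) = mex{3,3,0,1} = 2
G(23) = mex{2,2,1,0} = 3
G(24) = mex{3,3,2,1} = 0
G(25) = mex{0,2,3,0} = 1
G(26) = mex{1,3,2,1} = 0
Pile A: G(9) = 3.
Pile B: G(26) = 0.
Pile C: G(15) = 1.
Combined Grundy value = 3 ⊕ 0 ⊕ 1 = 2.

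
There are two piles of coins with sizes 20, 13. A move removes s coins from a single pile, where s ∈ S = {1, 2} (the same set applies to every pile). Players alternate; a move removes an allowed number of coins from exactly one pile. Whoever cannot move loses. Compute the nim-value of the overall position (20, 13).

All piles use S = {1, 2}:
n :  0  1  2  3  4  5  6  7  8  9 10 11 12 13 14 15 16 17 18 19 20
G :  0  1  2  0  1  2  0  1  2  0  1  2  0  1  2  0  1  2  0  1  2
Pile A: G(20) = 2.
Pile B: G(13) = 1.
Combined Grundy value = 2 ⊕ 1 = 3.

3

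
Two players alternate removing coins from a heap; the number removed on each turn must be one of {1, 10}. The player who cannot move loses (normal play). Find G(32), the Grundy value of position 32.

G(0) = 0
G(1) = mex{0} = 1
G(2) = mex{1} = 0
G(3) = mex{0} = 1
G(4) = mex{1} = 0
G(5) = mex{0} = 1
G(6) = mex{1} = 0
G(7) = mex{0} = 1
G(8) = mex{1} = 0
G(9) = mex{0} = 1
G(10) = mex{1,0} = 2
G(11) = mex{2,1} = 0
G(12) = mex{0,0} = 1
G(13) = mex{1,1} = 0
G(14) = mex{0,0} = 1
G(15) = mex{1,1} = 0
G(16) = mex{0,0} = 1
G(17) = mex{1,1} = 0
G(18) = mex{0,0} = 1
G(19) = mex{1,1} = 0
G(20) = mex{0,2} = 1
G(21) = mex{1,0} = 2
G(22) = mex{2,1} = 0
G(23) = mex{0,0} = 1
G(24) = mex{1,1} = 0
G(25) = mex{0,0} = 1
G(26) = mex{1,1} = 0
G(27) = mex{0,0} = 1
G(28) = mex{1,1} = 0
G(29) = mex{0,0} = 1
G(30) = mex{1,1} = 0
G(31) = mex{0,2} = 1
G(32) = mex{1,0} = 2

2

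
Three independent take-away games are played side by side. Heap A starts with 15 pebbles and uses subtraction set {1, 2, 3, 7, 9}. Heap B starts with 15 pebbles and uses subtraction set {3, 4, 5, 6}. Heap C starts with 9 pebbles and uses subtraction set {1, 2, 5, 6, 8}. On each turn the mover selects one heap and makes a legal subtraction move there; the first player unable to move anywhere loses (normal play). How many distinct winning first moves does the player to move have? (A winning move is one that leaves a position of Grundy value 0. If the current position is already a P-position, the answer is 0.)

6

Heap A, S = {1, 2, 3, 7, 9}:
G(0) = 0
G(1) = mex{0} = 1
G(2) = mex{1,0} = 2
G(3) = mex{2,1,0} = 3
G(4) = mex{3,2,1} = 0
G(5) = mex{0,3,2} = 1
G(6) = mex{1,0,3} = 2
G(7) = mex{2,1,0,0} = 3
G(8) = mex{3,2,1,1} = 0
G(9) = mex{0,3,2,2,0} = 1
G(10) = mex{1,0,3,3,1} = 2
G(11) = mex{2,1,0,0,2} = 3
G(12) = mex{3,2,1,1,3} = 0
G(13) = mex{0,3,2,2,0} = 1
G(14) = mex{1,0,3,3,1} = 2
G(15) = mex{2,1,0,0,2} = 3
G_A(15) = 3.
Heap B, S = {3, 4, 5, 6}:
n :  0  1  2  3  4  5  6  7  8  9 10 11 12 13 14 15
G :  0  0  0  1  1  1  2  2  2  0  0  0  1  1  1  2
G_B(15) = 2.
Heap C, S = {1, 2, 5, 6, 8}:
G(0) = 0
G(1) = mex{0} = 1
G(2) = mex{1,0} = 2
G(3) = mex{2,1} = 0
G(4) = mex{0,2} = 1
G(5) = mex{1,0,0} = 2
G(6) = mex{2,1,1,0} = 3
G(7) = mex{3,2,2,1} = 0
G(8) = mex{0,3,0,2,0} = 1
G(9) = mex{1,0,1,0,1} = 2
G_C(9) = 2.
Combined Grundy value = 3 ⊕ 2 ⊕ 2 = 3.
A winning move leaves total XOR = 0, i.e. changes one component's Grundy value g to g ⊕ X where X is the current total.
Heap A: need g' = 3⊕3 = 0. Options: 15−1→G=2, 15−2→G=1, 15−3→G=0, 15−7→G=0, 15−9→G=2. Hits: 2.
Heap B: need g' = 2⊕3 = 1. Options: 15−3→G=1, 15−4→G=0, 15−5→G=0, 15−6→G=0. Hits: 1.
Heap C: need g' = 2⊕3 = 1. Options: 9−1→G=1, 9−2→G=0, 9−5→G=1, 9−6→G=0, 9−8→G=1. Hits: 3.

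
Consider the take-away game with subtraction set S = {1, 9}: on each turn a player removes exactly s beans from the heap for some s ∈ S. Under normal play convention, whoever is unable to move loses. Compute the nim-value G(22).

0

n :  0  1  2  3  4  5  6  7  8  9 10 11 12 13 14 15 16 17 18 19 20 21 22
G :  0  1  0  1  0  1  0  1  0  1  0  1  0  1  0  1  0  1  0  1  0  1  0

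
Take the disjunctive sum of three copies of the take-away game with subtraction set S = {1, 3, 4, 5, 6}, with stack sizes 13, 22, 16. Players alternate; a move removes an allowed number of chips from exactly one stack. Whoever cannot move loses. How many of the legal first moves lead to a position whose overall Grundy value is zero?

5

All stacks use S = {1, 3, 4, 5, 6}:
G(0) = 0
G(1) = mex{0} = 1
G(2) = mex{1} = 0
G(3) = mex{0,0} = 1
G(4) = mex{1,1,0} = 2
G(5) = mex{2,0,1,0} = 3
G(6) = mex{3,1,0,1,0} = 2
G(7) = mex{2,2,1,0,1} = 3
G(8) = mex{3,3,2,1,0} = 4
G(9) = mex{4,2,3,2,1} = 0
G(10) = mex{0,3,2,3,2} = 1
G(11) = mex{1,4,3,2,3} = 0
G(12) = mex{0,0,4,3,2} = 1
G(13) = mex{1,1,0,4,3} = 2
G(14) = mex{2,0,1,0,4} = 3
G(15) = mex{3,1,0,1,0} = 2
G(16) = mex{2,2,1,0,1} = 3
G(17) = mex{3,3,2,1,0} = 4
G(18) = mex{4,2,3,2,1} = 0
G(19) = mex{0,3,2,3,2} = 1
G(20) = mex{1,4,3,2,3} = 0
G(21) = mex{0,0,4,3,2} = 1
G(22) = mex{1,1,0,4,3} = 2
Stack A: G(13) = 2.
Stack B: G(22) = 2.
Stack C: G(16) = 3.
Combined Grundy value = 2 ⊕ 2 ⊕ 3 = 3.
A winning move leaves total XOR = 0, i.e. changes one component's Grundy value g to g ⊕ X where X is the current total.
Stack A: need g' = 2⊕3 = 1. Options: 13−1→G=1, 13−3→G=1, 13−4→G=0, 13−5→G=4, 13−6→G=3. Hits: 2.
Stack B: need g' = 2⊕3 = 1. Options: 22−1→G=1, 22−3→G=1, 22−4→G=0, 22−5→G=4, 22−6→G=3. Hits: 2.
Stack C: need g' = 3⊕3 = 0. Options: 16−1→G=2, 16−3→G=2, 16−4→G=1, 16−5→G=0, 16−6→G=1. Hits: 1.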